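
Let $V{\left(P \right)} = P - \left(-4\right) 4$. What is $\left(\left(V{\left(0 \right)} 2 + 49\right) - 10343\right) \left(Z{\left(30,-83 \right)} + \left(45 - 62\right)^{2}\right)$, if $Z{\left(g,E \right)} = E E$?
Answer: $-73660636$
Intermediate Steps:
$Z{\left(g,E \right)} = E^{2}$
$V{\left(P \right)} = 16 + P$ ($V{\left(P \right)} = P - -16 = P + 16 = 16 + P$)
$\left(\left(V{\left(0 \right)} 2 + 49\right) - 10343\right) \left(Z{\left(30,-83 \right)} + \left(45 - 62\right)^{2}\right) = \left(\left(\left(16 + 0\right) 2 + 49\right) - 10343\right) \left(\left(-83\right)^{2} + \left(45 - 62\right)^{2}\right) = \left(\left(16 \cdot 2 + 49\right) - 10343\right) \left(6889 + \left(-17\right)^{2}\right) = \left(\left(32 + 49\right) - 10343\right) \left(6889 + 289\right) = \left(81 - 10343\right) 7178 = \left(-10262\right) 7178 = -73660636$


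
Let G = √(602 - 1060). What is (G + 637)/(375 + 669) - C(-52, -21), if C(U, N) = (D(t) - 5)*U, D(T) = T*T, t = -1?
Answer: -216515/1044 + I*√458/1044 ≈ -207.39 + 0.020499*I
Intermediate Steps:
D(T) = T²
G = I*√458 (G = √(-458) = I*√458 ≈ 21.401*I)
C(U, N) = -4*U (C(U, N) = ((-1)² - 5)*U = (1 - 5)*U = -4*U)
(G + 637)/(375 + 669) - C(-52, -21) = (I*√458 + 637)/(375 + 669) - (-4)*(-52) = (637 + I*√458)/1044 - 1*208 = (637 + I*√458)*(1/1044) - 208 = (637/1044 + I*√458/1044) - 208 = -216515/1044 + I*√458/1044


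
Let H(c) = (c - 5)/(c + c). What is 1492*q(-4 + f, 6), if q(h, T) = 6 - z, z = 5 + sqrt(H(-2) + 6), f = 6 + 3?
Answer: 1492 - 746*sqrt(31) ≈ -2661.6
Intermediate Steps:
f = 9
H(c) = (-5 + c)/(2*c) (H(c) = (-5 + c)/((2*c)) = (-5 + c)*(1/(2*c)) = (-5 + c)/(2*c))
z = 5 + sqrt(31)/2 (z = 5 + sqrt((1/2)*(-5 - 2)/(-2) + 6) = 5 + sqrt((1/2)*(-1/2)*(-7) + 6) = 5 + sqrt(7/4 + 6) = 5 + sqrt(31/4) = 5 + sqrt(31)/2 ≈ 7.7839)
q(h, T) = 1 - sqrt(31)/2 (q(h, T) = 6 - (5 + sqrt(31)/2) = 6 + (-5 - sqrt(31)/2) = 1 - sqrt(31)/2)
1492*q(-4 + f, 6) = 1492*(1 - sqrt(31)/2) = 1492 - 746*sqrt(31)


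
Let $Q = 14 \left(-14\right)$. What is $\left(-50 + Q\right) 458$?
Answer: $-112668$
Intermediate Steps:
$Q = -196$
$\left(-50 + Q\right) 458 = \left(-50 - 196\right) 458 = \left(-246\right) 458 = -112668$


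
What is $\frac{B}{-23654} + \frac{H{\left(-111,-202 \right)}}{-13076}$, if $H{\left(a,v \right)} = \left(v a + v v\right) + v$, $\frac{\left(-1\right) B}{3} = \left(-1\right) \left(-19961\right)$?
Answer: $- \frac{176934897}{77324926} \approx -2.2882$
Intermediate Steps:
$B = -59883$ ($B = - 3 \left(\left(-1\right) \left(-19961\right)\right) = \left(-3\right) 19961 = -59883$)
$H{\left(a,v \right)} = v + v^{2} + a v$ ($H{\left(a,v \right)} = \left(a v + v^{2}\right) + v = \left(v^{2} + a v\right) + v = v + v^{2} + a v$)
$\frac{B}{-23654} + \frac{H{\left(-111,-202 \right)}}{-13076} = - \frac{59883}{-23654} + \frac{\left(-202\right) \left(1 - 111 - 202\right)}{-13076} = \left(-59883\right) \left(- \frac{1}{23654}\right) + \left(-202\right) \left(-312\right) \left(- \frac{1}{13076}\right) = \frac{59883}{23654} + 63024 \left(- \frac{1}{13076}\right) = \frac{59883}{23654} - \frac{15756}{3269} = - \frac{176934897}{77324926}$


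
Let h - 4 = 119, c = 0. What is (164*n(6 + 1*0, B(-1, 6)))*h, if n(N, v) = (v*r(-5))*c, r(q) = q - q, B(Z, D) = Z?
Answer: 0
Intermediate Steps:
r(q) = 0
n(N, v) = 0 (n(N, v) = (v*0)*0 = 0*0 = 0)
h = 123 (h = 4 + 119 = 123)
(164*n(6 + 1*0, B(-1, 6)))*h = (164*0)*123 = 0*123 = 0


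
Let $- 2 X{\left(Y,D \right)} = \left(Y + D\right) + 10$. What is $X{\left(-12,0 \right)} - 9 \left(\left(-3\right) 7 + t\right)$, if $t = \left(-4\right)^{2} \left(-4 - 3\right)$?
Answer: $1198$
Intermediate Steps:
$X{\left(Y,D \right)} = -5 - \frac{D}{2} - \frac{Y}{2}$ ($X{\left(Y,D \right)} = - \frac{\left(Y + D\right) + 10}{2} = - \frac{\left(D + Y\right) + 10}{2} = - \frac{10 + D + Y}{2} = -5 - \frac{D}{2} - \frac{Y}{2}$)
$t = -112$ ($t = 16 \left(-7\right) = -112$)
$X{\left(-12,0 \right)} - 9 \left(\left(-3\right) 7 + t\right) = \left(-5 - 0 - -6\right) - 9 \left(\left(-3\right) 7 - 112\right) = \left(-5 + 0 + 6\right) - 9 \left(-21 - 112\right) = 1 - -1197 = 1 + 1197 = 1198$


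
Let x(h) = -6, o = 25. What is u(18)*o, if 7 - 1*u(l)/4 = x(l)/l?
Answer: 2200/3 ≈ 733.33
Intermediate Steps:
u(l) = 28 + 24/l (u(l) = 28 - (-24)/l = 28 + 24/l)
u(18)*o = (28 + 24/18)*25 = (28 + 24*(1/18))*25 = (28 + 4/3)*25 = (88/3)*25 = 2200/3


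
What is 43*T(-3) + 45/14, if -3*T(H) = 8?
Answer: -4681/42 ≈ -111.45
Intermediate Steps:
T(H) = -8/3 (T(H) = -⅓*8 = -8/3)
43*T(-3) + 45/14 = 43*(-8/3) + 45/14 = -344/3 + 45*(1/14) = -344/3 + 45/14 = -4681/42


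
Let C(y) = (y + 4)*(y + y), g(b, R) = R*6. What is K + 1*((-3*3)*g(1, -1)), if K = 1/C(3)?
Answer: 2269/42 ≈ 54.024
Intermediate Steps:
g(b, R) = 6*R
C(y) = 2*y*(4 + y) (C(y) = (4 + y)*(2*y) = 2*y*(4 + y))
K = 1/42 (K = 1/(2*3*(4 + 3)) = 1/(2*3*7) = 1/42 ≈ 0.023810)
K + 1*((-3*3)*g(1, -1)) = 1/42 + 1*((-3*3)*(6*(-1))) = 1/42 + 1*(-9*(-6)) = 1/42 + 1*54 = 1/42 + 54 = 2269/42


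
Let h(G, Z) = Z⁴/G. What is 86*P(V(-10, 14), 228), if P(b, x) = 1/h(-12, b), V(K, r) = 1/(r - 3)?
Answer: -15109512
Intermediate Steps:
V(K, r) = 1/(-3 + r)
h(G, Z) = Z⁴/G
P(b, x) = -12/b⁴ (P(b, x) = 1/(b⁴/(-12)) = 1/(-b⁴/12) = -12/b⁴)
86*P(V(-10, 14), 228) = 86*(-12*(-3 + 14)⁴) = 86*(-12/(1/11)⁴) = 86*(-12/11⁻⁴) = 86*(-12*14641) = 86*(-175692) = -15109512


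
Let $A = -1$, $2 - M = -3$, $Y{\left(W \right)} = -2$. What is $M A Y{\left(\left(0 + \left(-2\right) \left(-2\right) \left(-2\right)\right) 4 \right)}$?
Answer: $10$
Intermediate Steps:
$M = 5$ ($M = 2 - -3 = 2 + 3 = 5$)
$M A Y{\left(\left(0 + \left(-2\right) \left(-2\right) \left(-2\right)\right) 4 \right)} = 5 \left(-1\right) \left(-2\right) = \left(-5\right) \left(-2\right) = 10$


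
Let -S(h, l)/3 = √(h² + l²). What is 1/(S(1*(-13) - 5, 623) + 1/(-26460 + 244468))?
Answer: -218008/166159757888324927 - 142582464192*√388453/166159757888324927 ≈ -0.00053482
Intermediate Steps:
S(h, l) = -3*√(h² + l²)
1/(S(1*(-13) - 5, 623) + 1/(-26460 + 244468)) = 1/(-3*√((1*(-13) - 5)² + 623²) + 1/(-26460 + 244468)) = 1/(-3*√((-13 - 5)² + 388129) + 1/218008) = 1/(-3*√((-18)² + 388129) + 1/218008) = 1/(-3*√(324 + 388129) + 1/218008) = 1/(-3*√388453 + 1/218008) = 1/(1/218008 - 3*√388453)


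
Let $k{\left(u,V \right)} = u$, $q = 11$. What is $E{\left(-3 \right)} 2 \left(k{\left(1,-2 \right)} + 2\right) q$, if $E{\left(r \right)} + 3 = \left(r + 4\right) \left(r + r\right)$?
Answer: $-594$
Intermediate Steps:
$E{\left(r \right)} = -3 + 2 r \left(4 + r\right)$ ($E{\left(r \right)} = -3 + \left(r + 4\right) \left(r + r\right) = -3 + \left(4 + r\right) 2 r = -3 + 2 r \left(4 + r\right)$)
$E{\left(-3 \right)} 2 \left(k{\left(1,-2 \right)} + 2\right) q = \left(-3 + 2 \left(-3\right)^{2} + 8 \left(-3\right)\right) 2 \left(1 + 2\right) 11 = \left(-3 + 2 \cdot 9 - 24\right) 2 \cdot 3 \cdot 11 = \left(-3 + 18 - 24\right) 6 \cdot 11 = \left(-9\right) 6 \cdot 11 = \left(-54\right) 11 = -594$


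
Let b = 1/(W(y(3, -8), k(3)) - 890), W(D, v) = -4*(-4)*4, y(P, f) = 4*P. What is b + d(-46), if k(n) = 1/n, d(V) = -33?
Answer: -27259/826 ≈ -33.001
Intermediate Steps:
W(D, v) = 64 (W(D, v) = 16*4 = 64)
b = -1/826 (b = 1/(64 - 890) = 1/(-826) = -1/826 ≈ -0.0012107)
b + d(-46) = -1/826 - 33 = -27259/826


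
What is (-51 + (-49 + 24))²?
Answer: 5776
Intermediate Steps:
(-51 + (-49 + 24))² = (-51 - 25)² = (-76)² = 5776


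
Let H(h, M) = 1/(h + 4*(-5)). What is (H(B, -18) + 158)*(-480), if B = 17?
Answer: -75680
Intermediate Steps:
H(h, M) = 1/(-20 + h) (H(h, M) = 1/(h - 20) = 1/(-20 + h))
(H(B, -18) + 158)*(-480) = (1/(-20 + 17) + 158)*(-480) = (1/(-3) + 158)*(-480) = (-⅓ + 158)*(-480) = (473/3)*(-480) = -75680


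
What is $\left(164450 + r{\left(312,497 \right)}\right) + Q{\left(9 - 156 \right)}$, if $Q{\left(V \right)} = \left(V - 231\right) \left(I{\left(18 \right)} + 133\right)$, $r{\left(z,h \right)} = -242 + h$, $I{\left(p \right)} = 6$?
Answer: $112163$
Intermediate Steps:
$Q{\left(V \right)} = -32109 + 139 V$ ($Q{\left(V \right)} = \left(V - 231\right) \left(6 + 133\right) = \left(-231 + V\right) 139 = -32109 + 139 V$)
$\left(164450 + r{\left(312,497 \right)}\right) + Q{\left(9 - 156 \right)} = \left(164450 + \left(-242 + 497\right)\right) - \left(32109 - 139 \left(9 - 156\right)\right) = \left(164450 + 255\right) - \left(32109 - 139 \left(9 - 156\right)\right) = 164705 + \left(-32109 + 139 \left(-147\right)\right) = 164705 - 52542 = 112163$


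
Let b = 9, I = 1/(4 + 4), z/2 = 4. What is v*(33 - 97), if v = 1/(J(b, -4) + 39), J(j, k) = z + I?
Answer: -512/377 ≈ -1.3581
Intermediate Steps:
z = 8 (z = 2*4 = 8)
I = ⅛ (I = 1/8 = ⅛ ≈ 0.12500)
J(j, k) = 65/8 (J(j, k) = 8 + ⅛ = 65/8)
v = 8/377 (v = 1/(65/8 + 39) = 1/(377/8) = 8/377 ≈ 0.021220)
v*(33 - 97) = 8*(33 - 97)/377 = (8/377)*(-64) = -512/377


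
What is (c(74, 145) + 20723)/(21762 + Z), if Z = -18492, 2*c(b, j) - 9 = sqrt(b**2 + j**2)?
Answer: 8291/1308 + sqrt(26501)/6540 ≈ 6.3636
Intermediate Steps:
c(b, j) = 9/2 + sqrt(b**2 + j**2)/2
(c(74, 145) + 20723)/(21762 + Z) = ((9/2 + sqrt(74**2 + 145**2)/2) + 20723)/(21762 - 18492) = ((9/2 + sqrt(5476 + 21025)/2) + 20723)/3270 = ((9/2 + sqrt(26501)/2) + 20723)*(1/3270) = (41455/2 + sqrt(26501)/2)*(1/3270) = 8291/1308 + sqrt(26501)/6540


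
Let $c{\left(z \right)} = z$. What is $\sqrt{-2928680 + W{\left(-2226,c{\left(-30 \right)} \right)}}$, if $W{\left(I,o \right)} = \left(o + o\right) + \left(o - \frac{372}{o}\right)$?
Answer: $\frac{2 i \sqrt{18304735}}{5} \approx 1711.4 i$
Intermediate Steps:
$W{\left(I,o \right)} = - \frac{372}{o} + 3 o$ ($W{\left(I,o \right)} = 2 o + \left(o - \frac{372}{o}\right) = - \frac{372}{o} + 3 o$)
$\sqrt{-2928680 + W{\left(-2226,c{\left(-30 \right)} \right)}} = \sqrt{-2928680 + \left(- \frac{372}{-30} + 3 \left(-30\right)\right)} = \sqrt{-2928680 - \frac{388}{5}} = \sqrt{- \frac{14643788}{5}} = \frac{2 i \sqrt{18304735}}{5}$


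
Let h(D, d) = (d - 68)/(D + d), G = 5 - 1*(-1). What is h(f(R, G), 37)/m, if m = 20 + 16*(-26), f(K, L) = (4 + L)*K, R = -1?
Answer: 31/10692 ≈ 0.0028994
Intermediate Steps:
G = 6 (G = 5 + 1 = 6)
f(K, L) = K*(4 + L)
h(D, d) = (-68 + d)/(D + d)
m = -396 (m = 20 - 416 = -396)
h(f(R, G), 37)/m = ((-68 + 37)/(-(4 + 6) + 37))/(-396) = (-31/(-1*10 + 37))*(-1/396) = (-31/(-10 + 37))*(-1/396) = (-31/27)*(-1/396) = ((1/27)*(-31))*(-1/396) = -31/27*(-1/396) = 31/10692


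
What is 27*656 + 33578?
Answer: 51290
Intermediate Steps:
27*656 + 33578 = 17712 + 33578 = 51290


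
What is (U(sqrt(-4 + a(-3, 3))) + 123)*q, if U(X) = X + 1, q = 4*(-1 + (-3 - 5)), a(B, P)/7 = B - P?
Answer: -4464 - 36*I*sqrt(46) ≈ -4464.0 - 244.16*I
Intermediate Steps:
a(B, P) = -7*P + 7*B (a(B, P) = 7*(B - P) = -7*P + 7*B)
q = -36 (q = 4*(-1 - 8) = 4*(-9) = -36)
U(X) = 1 + X
(U(sqrt(-4 + a(-3, 3))) + 123)*q = ((1 + sqrt(-4 + (-7*3 + 7*(-3)))) + 123)*(-36) = ((1 + sqrt(-4 + (-21 - 21))) + 123)*(-36) = ((1 + sqrt(-4 - 42)) + 123)*(-36) = ((1 + sqrt(-46)) + 123)*(-36) = ((1 + I*sqrt(46)) + 123)*(-36) = (124 + I*sqrt(46))*(-36) = -4464 - 36*I*sqrt(46)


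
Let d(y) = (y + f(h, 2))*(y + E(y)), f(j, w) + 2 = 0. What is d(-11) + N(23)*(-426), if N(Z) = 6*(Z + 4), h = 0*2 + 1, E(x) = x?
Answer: -68726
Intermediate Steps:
h = 1 (h = 0 + 1 = 1)
f(j, w) = -2 (f(j, w) = -2 + 0 = -2)
N(Z) = 24 + 6*Z (N(Z) = 6*(4 + Z) = 24 + 6*Z)
d(y) = 2*y*(-2 + y) (d(y) = (y - 2)*(y + y) = (-2 + y)*(2*y) = 2*y*(-2 + y))
d(-11) + N(23)*(-426) = 2*(-11)*(-2 - 11) + (24 + 6*23)*(-426) = 2*(-11)*(-13) + (24 + 138)*(-426) = 286 + 162*(-426) = 286 - 69012 = -68726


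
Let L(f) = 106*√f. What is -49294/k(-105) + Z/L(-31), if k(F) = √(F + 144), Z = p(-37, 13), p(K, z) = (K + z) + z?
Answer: -49294*√39/39 + 11*I*√31/3286 ≈ -7893.4 + 0.018638*I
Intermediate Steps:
p(K, z) = K + 2*z
Z = -11 (Z = -37 + 2*13 = -37 + 26 = -11)
k(F) = √(144 + F)
-49294/k(-105) + Z/L(-31) = -49294/√(144 - 105) - 11*(-I*√31/3286) = -49294*√39/39 - 11*(-I*√31/3286) = -49294*√39/39 - (-11)*I*√31/3286 = -49294*√39/39 + 11*I*√31/3286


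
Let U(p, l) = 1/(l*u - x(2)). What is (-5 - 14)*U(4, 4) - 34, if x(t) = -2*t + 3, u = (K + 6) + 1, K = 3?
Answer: -1413/41 ≈ -34.463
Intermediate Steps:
u = 10 (u = (3 + 6) + 1 = 9 + 1 = 10)
x(t) = 3 - 2*t
U(p, l) = 1/(1 + 10*l) (U(p, l) = 1/(l*10 - (3 - 2*2)) = 1/(10*l - (3 - 4)) = 1/(10*l - 1*(-1)) = 1/(10*l + 1) = 1/(1 + 10*l))
(-5 - 14)*U(4, 4) - 34 = (-5 - 14)/(1 + 10*4) - 34 = -19/(1 + 40) - 34 = -19/41 - 34 = -1413/41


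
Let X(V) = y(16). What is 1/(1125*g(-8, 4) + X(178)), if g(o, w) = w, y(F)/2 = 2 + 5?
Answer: 1/4514 ≈ 0.00022153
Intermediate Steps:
y(F) = 14 (y(F) = 2*(2 + 5) = 2*7 = 14)
X(V) = 14
1/(1125*g(-8, 4) + X(178)) = 1/(1125*4 + 14) = 1/(4500 + 14) = 1/4514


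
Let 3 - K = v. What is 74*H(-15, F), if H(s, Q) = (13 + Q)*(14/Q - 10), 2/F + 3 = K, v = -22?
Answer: 1534464/11 ≈ 1.3950e+5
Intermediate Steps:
K = 25 (K = 3 - 1*(-22) = 3 + 22 = 25)
F = 1/11 (F = 2/(-3 + 25) = 2/22 = 2*(1/22) = 1/11 ≈ 0.090909)
H(s, Q) = (-10 + 14/Q)*(13 + Q) (H(s, Q) = (13 + Q)*(-10 + 14/Q) = (-10 + 14/Q)*(13 + Q))
74*H(-15, F) = 74*(-116 - 10*1/11 + 182/(1/11)) = 74*(-116 - 10/11 + 182*11) = 74*(-116 - 10/11 + 2002) = 74*(20736/11) = 1534464/11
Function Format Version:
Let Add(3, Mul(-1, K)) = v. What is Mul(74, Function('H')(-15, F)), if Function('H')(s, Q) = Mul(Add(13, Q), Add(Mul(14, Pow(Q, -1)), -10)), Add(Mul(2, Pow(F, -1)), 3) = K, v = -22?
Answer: Rational(1534464, 11) ≈ 1.3950e+5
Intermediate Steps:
K = 25 (K = Add(3, Mul(-1, -22)) = Add(3, 22) = 25)
F = Rational(1, 11) (F = Mul(2, Pow(Add(-3, 25), -1)) = Mul(2, Pow(22, -1)) = Mul(2, Rational(1, 22)) = Rational(1, 11) ≈ 0.090909)
Function('H')(s, Q) = Mul(Add(-10, Mul(14, Pow(Q, -1))), Add(13, Q)) (Function('H')(s, Q) = Mul(Add(13, Q), Add(-10, Mul(14, Pow(Q, -1)))) = Mul(Add(-10, Mul(14, Pow(Q, -1))), Add(13, Q)))
Mul(74, Function('H')(-15, F)) = Mul(74, Add(-116, Mul(-10, Rational(1, 11)), Mul(182, Pow(Rational(1, 11), -1)))) = Mul(74, Add(-116, Rational(-10, 11), Mul(182, 11))) = Mul(74, Add(-116, Rational(-10, 11), 2002)) = Mul(74, Rational(20736, 11)) = Rational(1534464, 11)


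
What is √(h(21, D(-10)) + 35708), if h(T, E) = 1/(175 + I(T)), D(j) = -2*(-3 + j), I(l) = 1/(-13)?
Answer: √184648811370/2274 ≈ 188.97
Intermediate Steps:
I(l) = -1/13
D(j) = 6 - 2*j
h(T, E) = 13/2274 (h(T, E) = 1/(175 - 1/13) = 1/(2274/13) = 13/2274)
√(h(21, D(-10)) + 35708) = √(13/2274 + 35708) = √(81200005/2274) = √184648811370/2274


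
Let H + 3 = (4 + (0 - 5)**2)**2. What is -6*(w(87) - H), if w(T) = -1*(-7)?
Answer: 4986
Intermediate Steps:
w(T) = 7
H = 838 (H = -3 + (4 + (0 - 5)**2)**2 = -3 + (4 + (-5)**2)**2 = -3 + (4 + 25)**2 = -3 + 29**2 = -3 + 841 = 838)
-6*(w(87) - H) = -6*(7 - 1*838) = -6*(7 - 838) = -6*(-831) = 4986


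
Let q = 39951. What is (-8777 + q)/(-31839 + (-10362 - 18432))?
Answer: -31174/60633 ≈ -0.51414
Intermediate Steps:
(-8777 + q)/(-31839 + (-10362 - 18432)) = (-8777 + 39951)/(-31839 + (-10362 - 18432)) = 31174/(-31839 - 28794) = 31174/(-60633) = 31174*(-1/60633) = -31174/60633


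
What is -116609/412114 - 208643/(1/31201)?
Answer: -2682808665440311/412114 ≈ -6.5099e+9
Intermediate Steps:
-116609/412114 - 208643/(1/31201) = -116609*1/412114 - 208643/1/31201 = -116609/412114 - 208643*31201 = -116609/412114 - 6509870243 = -2682808665440311/412114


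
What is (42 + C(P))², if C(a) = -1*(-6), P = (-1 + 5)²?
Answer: 2304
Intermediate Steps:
P = 16 (P = 4² = 16)
C(a) = 6
(42 + C(P))² = (42 + 6)² = 48² = 2304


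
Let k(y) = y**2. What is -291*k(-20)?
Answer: -116400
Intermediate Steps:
-291*k(-20) = -291*(-20)**2 = -291*400 = -116400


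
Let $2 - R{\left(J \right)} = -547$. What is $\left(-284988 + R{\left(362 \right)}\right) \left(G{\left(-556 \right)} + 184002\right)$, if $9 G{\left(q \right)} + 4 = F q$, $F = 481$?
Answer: $- \frac{131655245914}{3} \approx -4.3885 \cdot 10^{10}$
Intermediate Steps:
$G{\left(q \right)} = - \frac{4}{9} + \frac{481 q}{9}$
$R{\left(J \right)} = 549$ ($R{\left(J \right)} = 2 - -547 = 2 + 547 = 549$)
$\left(-284988 + R{\left(362 \right)}\right) \left(G{\left(-556 \right)} + 184002\right) = \left(-284988 + 549\right) \left(\left(- \frac{4}{9} + \frac{481}{9} \left(-556\right)\right) + 184002\right) = - 284439 \left(\left(- \frac{4}{9} - \frac{267436}{9}\right) + 184002\right) = - 284439 \left(- \frac{267440}{9} + 184002\right) = \left(-284439\right) \frac{1388578}{9} = - \frac{131655245914}{3}$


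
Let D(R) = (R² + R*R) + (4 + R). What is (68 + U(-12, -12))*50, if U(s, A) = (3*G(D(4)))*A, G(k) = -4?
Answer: 10600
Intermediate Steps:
D(R) = 4 + R + 2*R² (D(R) = (R² + R²) + (4 + R) = 2*R² + (4 + R) = 4 + R + 2*R²)
U(s, A) = -12*A (U(s, A) = (3*(-4))*A = -12*A)
(68 + U(-12, -12))*50 = (68 - 12*(-12))*50 = (68 + 144)*50 = 212*50 = 10600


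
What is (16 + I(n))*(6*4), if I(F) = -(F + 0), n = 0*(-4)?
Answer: 384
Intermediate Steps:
n = 0
I(F) = -F
(16 + I(n))*(6*4) = (16 - 1*0)*(6*4) = (16 + 0)*24 = 16*24 = 384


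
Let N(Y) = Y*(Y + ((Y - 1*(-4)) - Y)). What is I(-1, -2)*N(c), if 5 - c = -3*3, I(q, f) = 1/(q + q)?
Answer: -126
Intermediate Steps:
I(q, f) = 1/(2*q)
c = 14 (c = 5 - (-3)*3 = 5 - 1*(-9) = 5 + 9 = 14)
N(Y) = Y*(4 + Y) (N(Y) = Y*(Y + ((Y + 4) - Y)) = Y*(Y + ((4 + Y) - Y)) = Y*(Y + 4) = Y*(4 + Y))
I(-1, -2)*N(c) = ((½)/(-1))*(14*(4 + 14)) = ((½)*(-1))*(14*18) = -½*252 = -126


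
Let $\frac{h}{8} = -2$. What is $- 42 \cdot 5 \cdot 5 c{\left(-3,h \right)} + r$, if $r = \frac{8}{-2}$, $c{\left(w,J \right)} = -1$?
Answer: $1046$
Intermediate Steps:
$h = -16$ ($h = 8 \left(-2\right) = -16$)
$r = -4$ ($r = 8 \left(- \frac{1}{2}\right) = -4$)
$- 42 \cdot 5 \cdot 5 c{\left(-3,h \right)} + r = - 42 \cdot 5 \cdot 5 \left(-1\right) - 4 = - 42 \cdot 25 \left(-1\right) - 4 = \left(-42\right) \left(-25\right) - 4 = 1050 - 4 = 1046$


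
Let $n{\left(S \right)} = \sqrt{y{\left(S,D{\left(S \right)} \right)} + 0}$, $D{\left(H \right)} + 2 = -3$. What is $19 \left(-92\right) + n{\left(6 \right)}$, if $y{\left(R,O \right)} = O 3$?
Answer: $-1748 + i \sqrt{15} \approx -1748.0 + 3.873 i$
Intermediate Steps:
$D{\left(H \right)} = -5$ ($D{\left(H \right)} = -2 - 3 = -5$)
$y{\left(R,O \right)} = 3 O$
$n{\left(S \right)} = i \sqrt{15}$ ($n{\left(S \right)} = \sqrt{3 \left(-5\right) + 0} = \sqrt{-15 + 0} = \sqrt{-15} = i \sqrt{15}$)
$19 \left(-92\right) + n{\left(6 \right)} = 19 \left(-92\right) + i \sqrt{15} = -1748 + i \sqrt{15}$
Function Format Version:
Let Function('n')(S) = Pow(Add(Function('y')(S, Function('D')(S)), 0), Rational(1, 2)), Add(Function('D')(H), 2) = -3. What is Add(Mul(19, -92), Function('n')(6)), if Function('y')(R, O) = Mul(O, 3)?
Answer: Add(-1748, Mul(I, Pow(15, Rational(1, 2)))) ≈ Add(-1748.0, Mul(3.8730, I))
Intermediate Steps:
Function('D')(H) = -5 (Function('D')(H) = Add(-2, -3) = -5)
Function('y')(R, O) = Mul(3, O)
Function('n')(S) = Mul(I, Pow(15, Rational(1, 2))) (Function('n')(S) = Pow(Add(Mul(3, -5), 0), Rational(1, 2)) = Pow(Add(-15, 0), Rational(1, 2)) = Pow(-15, Rational(1, 2)) = Mul(I, Pow(15, Rational(1, 2))))
Add(Mul(19, -92), Function('n')(6)) = Add(Mul(19, -92), Mul(I, Pow(15, Rational(1, 2)))) = Add(-1748, Mul(I, Pow(15, Rational(1, 2))))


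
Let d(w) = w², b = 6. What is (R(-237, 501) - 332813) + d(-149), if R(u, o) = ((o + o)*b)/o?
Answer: -310600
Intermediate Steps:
R(u, o) = 12 (R(u, o) = ((o + o)*6)/o = ((2*o)*6)/o = (12*o)/o = 12)
(R(-237, 501) - 332813) + d(-149) = (12 - 332813) + (-149)² = -332801 + 22201 = -310600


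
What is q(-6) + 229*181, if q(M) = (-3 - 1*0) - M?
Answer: 41452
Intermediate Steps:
q(M) = -3 - M (q(M) = (-3 + 0) - M = -3 - M)
q(-6) + 229*181 = (-3 - 1*(-6)) + 229*181 = (-3 + 6) + 41449 = 3 + 41449 = 41452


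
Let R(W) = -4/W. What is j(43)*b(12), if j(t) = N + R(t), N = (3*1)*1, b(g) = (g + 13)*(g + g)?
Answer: 75000/43 ≈ 1744.2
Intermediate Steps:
b(g) = 2*g*(13 + g) (b(g) = (13 + g)*(2*g) = 2*g*(13 + g))
N = 3 (N = 3*1 = 3)
j(t) = 3 - 4/t
j(43)*b(12) = (3 - 4/43)*(2*12*(13 + 12)) = (3 - 4*1/43)*(2*12*25) = (3 - 4/43)*600 = (125/43)*600 = 75000/43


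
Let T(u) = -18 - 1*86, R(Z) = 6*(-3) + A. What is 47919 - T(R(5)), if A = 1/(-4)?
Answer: 48023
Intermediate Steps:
A = -¼ ≈ -0.25000
R(Z) = -73/4 (R(Z) = 6*(-3) - ¼ = -18 - ¼ = -73/4)
T(u) = -104 (T(u) = -18 - 86 = -104)
47919 - T(R(5)) = 47919 - 1*(-104) = 47919 + 104 = 48023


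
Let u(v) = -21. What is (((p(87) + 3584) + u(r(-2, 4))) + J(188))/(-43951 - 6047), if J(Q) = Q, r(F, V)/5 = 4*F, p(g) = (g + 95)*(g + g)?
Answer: -35419/49998 ≈ -0.70841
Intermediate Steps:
p(g) = 2*g*(95 + g) (p(g) = (95 + g)*(2*g) = 2*g*(95 + g))
r(F, V) = 20*F (r(F, V) = 5*(4*F) = 20*F)
(((p(87) + 3584) + u(r(-2, 4))) + J(188))/(-43951 - 6047) = (((2*87*(95 + 87) + 3584) - 21) + 188)/(-43951 - 6047) = (((2*87*182 + 3584) - 21) + 188)/(-49998) = (((31668 + 3584) - 21) + 188)*(-1/49998) = ((35252 - 21) + 188)*(-1/49998) = (35231 + 188)*(-1/49998) = 35419*(-1/49998) = -35419/49998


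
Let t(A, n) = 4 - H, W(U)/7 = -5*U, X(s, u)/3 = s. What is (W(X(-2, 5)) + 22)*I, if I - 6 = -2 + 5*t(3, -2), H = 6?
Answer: -1392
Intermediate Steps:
X(s, u) = 3*s
W(U) = -35*U (W(U) = 7*(-5*U) = -35*U)
t(A, n) = -2 (t(A, n) = 4 - 1*6 = 4 - 6 = -2)
I = -6 (I = 6 + (-2 + 5*(-2)) = 6 + (-2 - 10) = 6 - 12 = -6)
(W(X(-2, 5)) + 22)*I = (-105*(-2) + 22)*(-6) = (-35*(-6) + 22)*(-6) = (210 + 22)*(-6) = 232*(-6) = -1392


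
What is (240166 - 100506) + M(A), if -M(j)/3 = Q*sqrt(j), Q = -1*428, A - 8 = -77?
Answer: 139660 + 1284*I*sqrt(69) ≈ 1.3966e+5 + 10666.0*I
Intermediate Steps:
A = -69 (A = 8 - 77 = -69)
Q = -428
M(j) = 1284*sqrt(j) (M(j) = -(-1284)*sqrt(j) = 1284*sqrt(j))
(240166 - 100506) + M(A) = (240166 - 100506) + 1284*sqrt(-69) = 139660 + 1284*(I*sqrt(69)) = 139660 + 1284*I*sqrt(69)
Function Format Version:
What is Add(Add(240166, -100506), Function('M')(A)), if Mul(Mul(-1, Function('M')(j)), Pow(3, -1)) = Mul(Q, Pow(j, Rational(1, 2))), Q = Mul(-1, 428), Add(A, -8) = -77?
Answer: Add(139660, Mul(1284, I, Pow(69, Rational(1, 2)))) ≈ Add(1.3966e+5, Mul(10666., I))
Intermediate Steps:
A = -69 (A = Add(8, -77) = -69)
Q = -428
Function('M')(j) = Mul(1284, Pow(j, Rational(1, 2))) (Function('M')(j) = Mul(-3, Mul(-428, Pow(j, Rational(1, 2)))) = Mul(1284, Pow(j, Rational(1, 2))))
Add(Add(240166, -100506), Function('M')(A)) = Add(Add(240166, -100506), Mul(1284, Pow(-69, Rational(1, 2)))) = Add(139660, Mul(1284, Mul(I, Pow(69, Rational(1, 2))))) = Add(139660, Mul(1284, I, Pow(69, Rational(1, 2))))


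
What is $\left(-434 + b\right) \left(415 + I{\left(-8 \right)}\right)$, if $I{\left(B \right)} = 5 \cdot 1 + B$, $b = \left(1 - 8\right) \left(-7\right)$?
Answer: $-158620$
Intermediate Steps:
$b = 49$ ($b = \left(-7\right) \left(-7\right) = 49$)
$I{\left(B \right)} = 5 + B$
$\left(-434 + b\right) \left(415 + I{\left(-8 \right)}\right) = \left(-434 + 49\right) \left(415 + \left(5 - 8\right)\right) = - 385 \left(415 - 3\right) = \left(-385\right) 412 = -158620$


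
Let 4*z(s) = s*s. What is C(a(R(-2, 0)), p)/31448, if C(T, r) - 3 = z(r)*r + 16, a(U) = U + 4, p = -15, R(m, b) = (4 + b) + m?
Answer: -3299/125792 ≈ -0.026226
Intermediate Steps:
R(m, b) = 4 + b + m
z(s) = s**2/4 (z(s) = (s*s)/4 = s**2/4)
a(U) = 4 + U
C(T, r) = 19 + r**3/4 (C(T, r) = 3 + ((r**2/4)*r + 16) = 3 + (r**3/4 + 16) = 3 + (16 + r**3/4) = 19 + r**3/4)
C(a(R(-2, 0)), p)/31448 = (19 + (1/4)*(-15)**3)/31448 = (19 + (1/4)*(-3375))*(1/31448) = (19 - 3375/4)*(1/31448) = -3299/4*1/31448 = -3299/125792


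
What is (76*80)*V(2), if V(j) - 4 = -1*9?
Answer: -30400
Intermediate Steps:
V(j) = -5 (V(j) = 4 - 1*9 = 4 - 9 = -5)
(76*80)*V(2) = (76*80)*(-5) = 6080*(-5) = -30400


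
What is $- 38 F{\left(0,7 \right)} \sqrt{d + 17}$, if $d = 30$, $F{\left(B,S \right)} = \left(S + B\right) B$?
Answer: $0$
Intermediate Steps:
$F{\left(B,S \right)} = B \left(B + S\right)$ ($F{\left(B,S \right)} = \left(B + S\right) B = B \left(B + S\right)$)
$- 38 F{\left(0,7 \right)} \sqrt{d + 17} = - 38 \cdot 0 \left(0 + 7\right) \sqrt{30 + 17} = - 38 \cdot 0 \cdot 7 \sqrt{47} = \left(-38\right) 0 \sqrt{47} = 0 \sqrt{47} = 0$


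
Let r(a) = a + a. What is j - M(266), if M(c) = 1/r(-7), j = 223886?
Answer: 3134405/14 ≈ 2.2389e+5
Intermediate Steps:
r(a) = 2*a
M(c) = -1/14 (M(c) = 1/(2*(-7)) = 1/(-14) = -1/14)
j - M(266) = 223886 - 1*(-1/14) = 223886 + 1/14 = 3134405/14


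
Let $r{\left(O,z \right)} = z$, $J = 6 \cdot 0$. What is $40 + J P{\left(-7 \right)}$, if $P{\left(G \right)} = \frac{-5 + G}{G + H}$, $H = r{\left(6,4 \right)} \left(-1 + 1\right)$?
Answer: $40$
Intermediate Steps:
$J = 0$
$H = 0$ ($H = 4 \left(-1 + 1\right) = 4 \cdot 0 = 0$)
$P{\left(G \right)} = \frac{-5 + G}{G}$ ($P{\left(G \right)} = \frac{-5 + G}{G + 0} = \frac{-5 + G}{G}$)
$40 + J P{\left(-7 \right)} = 40 + 0 \frac{-5 - 7}{-7} = 40 + 0 \left(\left(- \frac{1}{7}\right) \left(-12\right)\right) = 40 + 0 \cdot \frac{12}{7} = 40 + 0 = 40$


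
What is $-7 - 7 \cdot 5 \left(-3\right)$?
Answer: $98$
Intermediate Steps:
$-7 - 7 \cdot 5 \left(-3\right) = -7 - -105 = -7 + 105 = 98$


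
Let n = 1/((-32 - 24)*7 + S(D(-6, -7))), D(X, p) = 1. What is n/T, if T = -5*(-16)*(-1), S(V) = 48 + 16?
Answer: 1/26240 ≈ 3.8110e-5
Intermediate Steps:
S(V) = 64
T = -80 (T = 80*(-1) = -80)
n = -1/328 (n = 1/((-32 - 24)*7 + 64) = 1/(-56*7 + 64) = 1/(-392 + 64) = 1/(-328) = -1/328 ≈ -0.0030488)
n/T = -1/328/(-80) = -1/328*(-1/80) = 1/26240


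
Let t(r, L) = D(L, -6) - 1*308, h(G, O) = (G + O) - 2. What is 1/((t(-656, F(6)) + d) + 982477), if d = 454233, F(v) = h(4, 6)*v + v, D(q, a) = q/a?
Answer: 1/1436393 ≈ 6.9619e-7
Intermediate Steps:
h(G, O) = -2 + G + O
F(v) = 9*v (F(v) = (-2 + 4 + 6)*v + v = 8*v + v = 9*v)
t(r, L) = -308 - L/6 (t(r, L) = L/(-6) - 1*308 = L*(-⅙) - 308 = -L/6 - 308 = -308 - L/6)
1/((t(-656, F(6)) + d) + 982477) = 1/(((-308 - 3*6/2) + 454233) + 982477) = 1/(((-308 - ⅙*54) + 454233) + 982477) = 1/(((-308 - 9) + 454233) + 982477) = 1/((-317 + 454233) + 982477) = 1/(453916 + 982477) = 1/1436393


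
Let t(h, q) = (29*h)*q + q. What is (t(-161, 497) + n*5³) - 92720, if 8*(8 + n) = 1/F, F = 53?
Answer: -1023415459/424 ≈ -2.4137e+6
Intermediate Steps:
t(h, q) = q + 29*h*q (t(h, q) = 29*h*q + q = q + 29*h*q)
n = -3391/424 (n = -8 + (⅛)/53 = -8 + (⅛)*(1/53) = -8 + 1/424 = -3391/424 ≈ -7.9976)
(t(-161, 497) + n*5³) - 92720 = (497*(1 + 29*(-161)) - 3391/424*5³) - 92720 = (497*(1 - 4669) - 3391/424*125) - 92720 = (497*(-4668) - 423875/424) - 92720 = (-2319996 - 423875/424) - 92720 = -984102179/424 - 92720 = -1023415459/424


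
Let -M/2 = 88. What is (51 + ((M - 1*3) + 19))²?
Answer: 11881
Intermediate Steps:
M = -176 (M = -2*88 = -176)
(51 + ((M - 1*3) + 19))² = (51 + ((-176 - 1*3) + 19))² = (51 + ((-176 - 3) + 19))² = (51 + (-179 + 19))² = (51 - 160)² = (-109)² = 11881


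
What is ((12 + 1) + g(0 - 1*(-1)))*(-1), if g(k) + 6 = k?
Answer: -8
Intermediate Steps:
g(k) = -6 + k
((12 + 1) + g(0 - 1*(-1)))*(-1) = ((12 + 1) + (-6 + (0 - 1*(-1))))*(-1) = (13 + (-6 + (0 + 1)))*(-1) = (13 + (-6 + 1))*(-1) = (13 - 5)*(-1) = 8*(-1) = -8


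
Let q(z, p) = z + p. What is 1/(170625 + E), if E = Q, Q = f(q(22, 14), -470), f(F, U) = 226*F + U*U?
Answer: 1/399661 ≈ 2.5021e-6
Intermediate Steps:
q(z, p) = p + z
f(F, U) = U² + 226*F (f(F, U) = 226*F + U² = U² + 226*F)
Q = 229036 (Q = (-470)² + 226*(14 + 22) = 220900 + 226*36 = 220900 + 8136 = 229036)
E = 229036
1/(170625 + E) = 1/(170625 + 229036) = 1/399661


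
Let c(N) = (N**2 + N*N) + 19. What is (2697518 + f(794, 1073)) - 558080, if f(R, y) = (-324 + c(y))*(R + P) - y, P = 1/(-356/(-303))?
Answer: 652251179291/356 ≈ 1.8322e+9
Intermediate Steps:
P = 303/356 (P = 1/(-356*(-1/303)) = 1/(356/303) = 303/356 ≈ 0.85112)
c(N) = 19 + 2*N**2 (c(N) = (N**2 + N**2) + 19 = 2*N**2 + 19 = 19 + 2*N**2)
f(R, y) = -y + (-305 + 2*y**2)*(303/356 + R) (f(R, y) = (-324 + (19 + 2*y**2))*(R + 303/356) - y = (-305 + 2*y**2)*(303/356 + R) - y = -y + (-305 + 2*y**2)*(303/356 + R))
(2697518 + f(794, 1073)) - 558080 = (2697518 + (-92415/356 - 1*1073 - 305*794 + (303/178)*1073**2 + 2*794*1073**2)) - 558080 = (2697518 + (-92415/356 - 1073 - 242170 + (303/178)*1151329 + 2*794*1151329)) - 558080 = (2697518 + (-92415/356 - 1073 - 242170 + 348852687/178 + 1828310452)) - 558080 = (2697518 + 651489539363/356) - 558080 = 652449855771/356 - 558080 = 652251179291/356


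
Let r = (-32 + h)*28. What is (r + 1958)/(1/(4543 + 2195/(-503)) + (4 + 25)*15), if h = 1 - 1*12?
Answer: 1721332236/993076793 ≈ 1.7333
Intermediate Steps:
h = -11 (h = 1 - 12 = -11)
r = -1204 (r = (-32 - 11)*28 = -43*28 = -1204)
(r + 1958)/(1/(4543 + 2195/(-503)) + (4 + 25)*15) = (-1204 + 1958)/(1/(4543 + 2195/(-503)) + (4 + 25)*15) = 754/(1/(4543 + 2195*(-1/503)) + 29*15) = 754/(1/(4543 - 2195/503) + 435) = 754/(1/(2282934/503) + 435) = 754/(503/2282934 + 435) = 754/(993076793/2282934) = 754*(2282934/993076793) = 1721332236/993076793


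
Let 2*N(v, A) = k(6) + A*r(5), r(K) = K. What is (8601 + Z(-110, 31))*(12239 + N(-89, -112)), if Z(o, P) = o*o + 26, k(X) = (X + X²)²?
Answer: 266155407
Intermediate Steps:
N(v, A) = 882 + 5*A/2 (N(v, A) = (6²*(1 + 6)² + A*5)/2 = (36*7² + 5*A)/2 = (36*49 + 5*A)/2 = (1764 + 5*A)/2 = 882 + 5*A/2)
Z(o, P) = 26 + o² (Z(o, P) = o² + 26 = 26 + o²)
(8601 + Z(-110, 31))*(12239 + N(-89, -112)) = (8601 + (26 + (-110)²))*(12239 + (882 + (5/2)*(-112))) = (8601 + (26 + 12100))*(12239 + (882 - 280)) = (8601 + 12126)*(12239 + 602) = 20727*12841 = 266155407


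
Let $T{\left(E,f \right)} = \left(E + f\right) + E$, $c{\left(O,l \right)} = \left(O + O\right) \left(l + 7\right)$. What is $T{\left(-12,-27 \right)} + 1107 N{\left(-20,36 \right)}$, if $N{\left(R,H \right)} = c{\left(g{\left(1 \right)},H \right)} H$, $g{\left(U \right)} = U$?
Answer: $3427221$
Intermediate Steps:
$c{\left(O,l \right)} = 2 O \left(7 + l\right)$
$T{\left(E,f \right)} = f + 2 E$
$N{\left(R,H \right)} = H \left(14 + 2 H\right)$ ($N{\left(R,H \right)} = 2 \cdot 1 \left(7 + H\right) H = \left(14 + 2 H\right) H = H \left(14 + 2 H\right)$)
$T{\left(-12,-27 \right)} + 1107 N{\left(-20,36 \right)} = \left(-27 + 2 \left(-12\right)\right) + 1107 \cdot 2 \cdot 36 \left(7 + 36\right) = \left(-27 - 24\right) + 1107 \cdot 2 \cdot 36 \cdot 43 = -51 + 1107 \cdot 3096 = -51 + 3427272 = 3427221$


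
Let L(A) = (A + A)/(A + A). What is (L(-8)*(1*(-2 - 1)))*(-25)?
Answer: 75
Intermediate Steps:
L(A) = 1 (L(A) = (2*A)/((2*A)) = (2*A)*(1/(2*A)) = 1)
(L(-8)*(1*(-2 - 1)))*(-25) = (1*(1*(-2 - 1)))*(-25) = (1*(1*(-3)))*(-25) = (1*(-3))*(-25) = -3*(-25) = 75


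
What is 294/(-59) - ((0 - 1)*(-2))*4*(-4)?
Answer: 1594/59 ≈ 27.017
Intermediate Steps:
294/(-59) - ((0 - 1)*(-2))*4*(-4) = 294*(-1/59) - -1*(-2)*4*(-4) = -294/59 - 2*4*(-4) = -294/59 - 8*(-4) = -294/59 - 1*(-32) = -294/59 + 32 = 1594/59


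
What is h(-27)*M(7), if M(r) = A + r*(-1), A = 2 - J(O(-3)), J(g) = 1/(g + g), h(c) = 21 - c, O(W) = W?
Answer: -232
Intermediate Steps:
J(g) = 1/(2*g)
A = 13/6 (A = 2 - 1/(2*(-3)) = 2 - (-1)/(2*3) = 2 - 1*(-⅙) = 2 + ⅙ = 13/6 ≈ 2.1667)
M(r) = 13/6 - r (M(r) = 13/6 + r*(-1) = 13/6 - r)
h(-27)*M(7) = (21 - 1*(-27))*(13/6 - 1*7) = (21 + 27)*(13/6 - 7) = 48*(-29/6) = -232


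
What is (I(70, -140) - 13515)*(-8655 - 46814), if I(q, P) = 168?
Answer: 740344743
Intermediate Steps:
(I(70, -140) - 13515)*(-8655 - 46814) = (168 - 13515)*(-8655 - 46814) = -13347*(-55469) = 740344743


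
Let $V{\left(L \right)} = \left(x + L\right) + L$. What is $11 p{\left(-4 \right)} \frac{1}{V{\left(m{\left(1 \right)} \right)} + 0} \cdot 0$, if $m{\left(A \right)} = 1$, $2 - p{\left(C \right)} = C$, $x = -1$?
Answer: $0$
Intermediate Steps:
$p{\left(C \right)} = 2 - C$
$V{\left(L \right)} = -1 + 2 L$ ($V{\left(L \right)} = \left(-1 + L\right) + L = -1 + 2 L$)
$11 p{\left(-4 \right)} \frac{1}{V{\left(m{\left(1 \right)} \right)} + 0} \cdot 0 = 11 \left(2 - -4\right) \frac{1}{\left(-1 + 2 \cdot 1\right) + 0} \cdot 0 = 11 \left(2 + 4\right) \frac{1}{\left(-1 + 2\right) + 0} \cdot 0 = 11 \cdot 6 \frac{1}{1 + 0} \cdot 0 = 66 \cdot 1^{-1} \cdot 0 = 66 \cdot 1 \cdot 0 = 66 \cdot 0 = 0$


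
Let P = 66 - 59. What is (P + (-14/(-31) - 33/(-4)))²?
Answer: 3790809/15376 ≈ 246.54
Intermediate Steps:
P = 7
(P + (-14/(-31) - 33/(-4)))² = (7 + (-14/(-31) - 33/(-4)))² = (7 + (-14*(-1/31) - 33*(-¼)))² = (7 + (14/31 + 33/4))² = (7 + 1079/124)² = (1947/124)² = 3790809/15376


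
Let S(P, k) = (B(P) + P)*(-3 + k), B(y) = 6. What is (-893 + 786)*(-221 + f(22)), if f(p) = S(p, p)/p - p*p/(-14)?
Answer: 1336751/77 ≈ 17360.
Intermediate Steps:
S(P, k) = (-3 + k)*(6 + P) (S(P, k) = (6 + P)*(-3 + k) = (-3 + k)*(6 + P))
f(p) = p**2/14 + (-18 + p**2 + 3*p)/p (f(p) = (-18 - 3*p + 6*p + p*p)/p - p*p/(-14) = (-18 - 3*p + 6*p + p**2)/p - p**2*(-1/14) = (-18 + p**2 + 3*p)/p + p**2/14 = p**2/14 + (-18 + p**2 + 3*p)/p)
(-893 + 786)*(-221 + f(22)) = (-893 + 786)*(-221 + (3 + 22 - 18/22 + (1/14)*22**2)) = -107*(-221 + (3 + 22 - 18*1/22 + (1/14)*484)) = -107*(-221 + (3 + 22 - 9/11 + 242/7)) = -107*(-221 + 4524/77) = -107*(-12493/77) = 1336751/77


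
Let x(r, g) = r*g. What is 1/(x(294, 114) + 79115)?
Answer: 1/112631 ≈ 8.8785e-6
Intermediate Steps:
x(r, g) = g*r
1/(x(294, 114) + 79115) = 1/(114*294 + 79115) = 1/(33516 + 79115) = 1/112631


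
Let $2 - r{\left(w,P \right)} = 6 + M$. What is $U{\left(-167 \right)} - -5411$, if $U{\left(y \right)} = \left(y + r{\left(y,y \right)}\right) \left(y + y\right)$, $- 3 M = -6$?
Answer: $63193$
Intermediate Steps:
$M = 2$ ($M = \left(- \frac{1}{3}\right) \left(-6\right) = 2$)
$r{\left(w,P \right)} = -6$ ($r{\left(w,P \right)} = 2 - \left(6 + 2\right) = 2 - 8 = -6$)
$U{\left(y \right)} = 2 y \left(-6 + y\right)$ ($U{\left(y \right)} = \left(y - 6\right) \left(y + y\right) = \left(-6 + y\right) 2 y = 2 y \left(-6 + y\right)$)
$U{\left(-167 \right)} - -5411 = 2 \left(-167\right) \left(-6 - 167\right) - -5411 = 2 \left(-167\right) \left(-173\right) + 5411 = 57782 + 5411 = 63193$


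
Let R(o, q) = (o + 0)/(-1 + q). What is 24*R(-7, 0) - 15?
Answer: 153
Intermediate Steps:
R(o, q) = o/(-1 + q)
24*R(-7, 0) - 15 = 24*(-7/(-1 + 0)) - 15 = 24*(-7/(-1)) - 15 = 24*(-7*(-1)) - 15 = 24*7 - 15 = 168 - 15 = 153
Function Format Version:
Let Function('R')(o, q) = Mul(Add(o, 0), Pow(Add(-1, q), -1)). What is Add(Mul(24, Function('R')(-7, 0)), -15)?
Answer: 153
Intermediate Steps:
Function('R')(o, q) = Mul(o, Pow(Add(-1, q), -1))
Add(Mul(24, Function('R')(-7, 0)), -15) = Add(Mul(24, Mul(-7, Pow(Add(-1, 0), -1))), -15) = Add(Mul(24, Mul(-7, Pow(-1, -1))), -15) = Add(Mul(24, Mul(-7, -1)), -15) = Add(Mul(24, 7), -15) = Add(168, -15) = 153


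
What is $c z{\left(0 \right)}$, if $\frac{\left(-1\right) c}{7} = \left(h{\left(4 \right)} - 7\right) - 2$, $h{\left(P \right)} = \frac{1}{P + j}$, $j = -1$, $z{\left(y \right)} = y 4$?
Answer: $0$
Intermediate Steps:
$z{\left(y \right)} = 4 y$
$h{\left(P \right)} = \frac{1}{-1 + P}$ ($h{\left(P \right)} = \frac{1}{P - 1} = \frac{1}{-1 + P}$)
$c = \frac{182}{3}$ ($c = - 7 \left(\left(\frac{1}{-1 + 4} - 7\right) - 2\right) = - 7 \left(\left(\frac{1}{3} - 7\right) - 2\right) = - 7 \left(- \frac{20}{3} - 2\right) = \left(-7\right) \left(- \frac{26}{3}\right) = \frac{182}{3} \approx 60.667$)
$c z{\left(0 \right)} = \frac{182 \cdot 4 \cdot 0}{3} = \frac{182}{3} \cdot 0 = 0$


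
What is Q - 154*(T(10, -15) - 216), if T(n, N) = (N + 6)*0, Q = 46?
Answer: 33310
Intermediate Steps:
T(n, N) = 0 (T(n, N) = (6 + N)*0 = 0)
Q - 154*(T(10, -15) - 216) = 46 - 154*(0 - 216) = 46 - 154*(-216) = 46 + 33264 = 33310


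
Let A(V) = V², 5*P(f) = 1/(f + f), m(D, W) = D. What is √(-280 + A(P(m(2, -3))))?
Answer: I*√111999/20 ≈ 16.733*I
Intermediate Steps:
P(f) = 1/(10*f) (P(f) = 1/(5*(f + f)) = 1/(5*((2*f))) = (1/(2*f))/5 = 1/(10*f))
√(-280 + A(P(m(2, -3)))) = √(-280 + ((⅒)/2)²) = √(-280 + ((⅒)*(½))²) = √(-280 + (1/20)²) = √(-280 + 1/400) = √(-111999/400) = I*√111999/20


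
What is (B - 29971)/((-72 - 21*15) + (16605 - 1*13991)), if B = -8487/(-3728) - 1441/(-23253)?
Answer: -2597898871405/193052358768 ≈ -13.457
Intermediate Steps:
B = 202720259/86687184 (B = -8487*(-1/3728) - 1441*(-1/23253) = 8487/3728 + 1441/23253 = 202720259/86687184 ≈ 2.3385)
(B - 29971)/((-72 - 21*15) + (16605 - 1*13991)) = (202720259/86687184 - 29971)/((-72 - 21*15) + (16605 - 1*13991)) = -2597898871405/(86687184*((-72 - 315) + (16605 - 13991))) = -2597898871405/(86687184*(-387 + 2614)) = -2597898871405/86687184/2227 = -2597898871405/86687184*1/2227 = -2597898871405/193052358768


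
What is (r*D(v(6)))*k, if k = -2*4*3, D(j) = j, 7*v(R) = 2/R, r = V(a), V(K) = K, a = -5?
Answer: 40/7 ≈ 5.7143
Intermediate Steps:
r = -5
v(R) = 2/(7*R) (v(R) = (2/R)/7 = 2/(7*R))
k = -24 (k = -8*3 = -24)
(r*D(v(6)))*k = -10/(7*6)*(-24) = -5*1/21*(-24) = -5/21*(-24) = 40/7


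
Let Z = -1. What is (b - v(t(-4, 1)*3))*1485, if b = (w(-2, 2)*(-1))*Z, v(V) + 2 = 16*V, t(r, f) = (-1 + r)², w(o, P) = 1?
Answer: -1777545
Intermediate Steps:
v(V) = -2 + 16*V
b = 1 (b = (1*(-1))*(-1) = -1*(-1) = 1)
(b - v(t(-4, 1)*3))*1485 = (1 - (-2 + 16*((-1 - 4)²*3)))*1485 = (1 - (-2 + 16*((-5)²*3)))*1485 = (1 - (-2 + 16*(25*3)))*1485 = (1 - (-2 + 16*75))*1485 = (1 - (-2 + 1200))*1485 = (1 - 1*1198)*1485 = (1 - 1198)*1485 = -1197*1485 = -1777545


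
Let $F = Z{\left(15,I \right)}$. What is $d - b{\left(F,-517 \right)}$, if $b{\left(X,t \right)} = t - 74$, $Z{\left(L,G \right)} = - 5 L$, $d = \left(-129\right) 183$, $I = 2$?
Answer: $-23016$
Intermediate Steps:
$d = -23607$
$F = -75$ ($F = \left(-5\right) 15 = -75$)
$b{\left(X,t \right)} = -74 + t$ ($b{\left(X,t \right)} = t - 74 = -74 + t$)
$d - b{\left(F,-517 \right)} = -23607 - \left(-74 - 517\right) = -23607 - -591 = -23607 + 591 = -23016$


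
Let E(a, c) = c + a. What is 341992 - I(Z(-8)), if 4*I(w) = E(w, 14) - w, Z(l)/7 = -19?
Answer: 683977/2 ≈ 3.4199e+5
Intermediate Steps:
E(a, c) = a + c
Z(l) = -133 (Z(l) = 7*(-19) = -133)
I(w) = 7/2 (I(w) = ((w + 14) - w)/4 = ((14 + w) - w)/4 = (¼)*14 = 7/2)
341992 - I(Z(-8)) = 341992 - 1*7/2 = 341992 - 7/2 = 683977/2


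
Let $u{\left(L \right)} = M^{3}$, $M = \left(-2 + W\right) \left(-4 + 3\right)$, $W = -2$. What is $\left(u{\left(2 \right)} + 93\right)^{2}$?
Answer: $24649$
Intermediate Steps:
$M = 4$ ($M = \left(-2 - 2\right) \left(-4 + 3\right) = \left(-4\right) \left(-1\right) = 4$)
$u{\left(L \right)} = 64$ ($u{\left(L \right)} = 4^{3} = 64$)
$\left(u{\left(2 \right)} + 93\right)^{2} = \left(64 + 93\right)^{2} = 157^{2} = 24649$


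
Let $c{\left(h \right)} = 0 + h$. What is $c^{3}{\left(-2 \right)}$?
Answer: $-8$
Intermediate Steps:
$c{\left(h \right)} = h$
$c^{3}{\left(-2 \right)} = \left(-2\right)^{3} = -8$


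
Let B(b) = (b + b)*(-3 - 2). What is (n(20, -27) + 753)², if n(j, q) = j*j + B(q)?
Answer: 2024929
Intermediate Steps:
B(b) = -10*b (B(b) = (2*b)*(-5) = -10*b)
n(j, q) = j² - 10*q (n(j, q) = j*j - 10*q = j² - 10*q)
(n(20, -27) + 753)² = ((20² - 10*(-27)) + 753)² = ((400 + 270) + 753)² = (670 + 753)² = 1423² = 2024929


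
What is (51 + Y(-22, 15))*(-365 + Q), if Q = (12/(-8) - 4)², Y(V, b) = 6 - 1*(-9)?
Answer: -44187/2 ≈ -22094.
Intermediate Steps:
Y(V, b) = 15 (Y(V, b) = 6 + 9 = 15)
Q = 121/4 (Q = (12*(-⅛) - 4)² = (-3/2 - 4)² = (-11/2)² = 121/4 ≈ 30.250)
(51 + Y(-22, 15))*(-365 + Q) = (51 + 15)*(-365 + 121/4) = 66*(-1339/4) = -44187/2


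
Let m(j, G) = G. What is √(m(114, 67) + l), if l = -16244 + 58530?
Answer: √42353 ≈ 205.80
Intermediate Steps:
l = 42286
√(m(114, 67) + l) = √(67 + 42286) = √42353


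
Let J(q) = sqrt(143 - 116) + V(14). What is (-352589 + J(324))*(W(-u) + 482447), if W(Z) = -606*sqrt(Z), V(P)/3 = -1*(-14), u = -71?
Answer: -(352547 - 3*sqrt(3))*(482447 - 606*sqrt(71)) ≈ -1.6828e+11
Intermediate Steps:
V(P) = 42 (V(P) = 3*(-1*(-14)) = 3*14 = 42)
J(q) = 42 + 3*sqrt(3) (J(q) = sqrt(143 - 116) + 42 = sqrt(27) + 42 = 3*sqrt(3) + 42 = 42 + 3*sqrt(3))
(-352589 + J(324))*(W(-u) + 482447) = (-352589 + (42 + 3*sqrt(3)))*(-606*sqrt(71) + 482447) = (-352547 + 3*sqrt(3))*(-606*sqrt(71) + 482447) = (-352547 + 3*sqrt(3))*(482447 - 606*sqrt(71))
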